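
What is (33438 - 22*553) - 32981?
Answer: -11709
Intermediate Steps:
(33438 - 22*553) - 32981 = (33438 - 12166) - 32981 = 21272 - 32981 = -11709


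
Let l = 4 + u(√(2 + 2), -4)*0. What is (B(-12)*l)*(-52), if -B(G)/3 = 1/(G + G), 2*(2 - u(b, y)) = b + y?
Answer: -26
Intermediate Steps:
u(b, y) = 2 - b/2 - y/2 (u(b, y) = 2 - (b + y)/2 = 2 + (-b/2 - y/2) = 2 - b/2 - y/2)
B(G) = -3/(2*G) (B(G) = -3/(G + G) = -3*1/(2*G) = -3/(2*G))
l = 4 (l = 4 + (2 - √(2 + 2)/2 - ½*(-4))*0 = 4 + (2 - √4/2 + 2)*0 = 4 + (2 - ½*2 + 2)*0 = 4 + (2 - 1 + 2)*0 = 4 + 3*0 = 4 + 0 = 4)
(B(-12)*l)*(-52) = (-3/2/(-12)*4)*(-52) = (-3/2*(-1/12)*4)*(-52) = ((⅛)*4)*(-52) = (½)*(-52) = -26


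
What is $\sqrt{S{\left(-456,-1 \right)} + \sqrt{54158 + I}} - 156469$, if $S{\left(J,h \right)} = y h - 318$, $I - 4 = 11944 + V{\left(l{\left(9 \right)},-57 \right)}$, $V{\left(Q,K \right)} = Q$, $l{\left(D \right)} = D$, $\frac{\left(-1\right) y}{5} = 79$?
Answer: $-156469 + \sqrt{77 + \sqrt{66115}} \approx -1.5645 \cdot 10^{5}$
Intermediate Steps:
$y = -395$ ($y = \left(-5\right) 79 = -395$)
$I = 11957$ ($I = 4 + \left(11944 + 9\right) = 4 + 11953 = 11957$)
$S{\left(J,h \right)} = -318 - 395 h$ ($S{\left(J,h \right)} = - 395 h - 318 = -318 - 395 h$)
$\sqrt{S{\left(-456,-1 \right)} + \sqrt{54158 + I}} - 156469 = \sqrt{\left(-318 - -395\right) + \sqrt{54158 + 11957}} - 156469 = \sqrt{\left(-318 + 395\right) + \sqrt{66115}} - 156469 = \sqrt{77 + \sqrt{66115}} - 156469 = -156469 + \sqrt{77 + \sqrt{66115}}$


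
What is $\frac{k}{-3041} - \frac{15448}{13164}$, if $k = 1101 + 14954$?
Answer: $- \frac{64581347}{10007931} \approx -6.453$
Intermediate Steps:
$k = 16055$
$\frac{k}{-3041} - \frac{15448}{13164} = \frac{16055}{-3041} - \frac{15448}{13164} = 16055 \left(- \frac{1}{3041}\right) - \frac{3862}{3291} = - \frac{16055}{3041} - \frac{3862}{3291} = - \frac{64581347}{10007931}$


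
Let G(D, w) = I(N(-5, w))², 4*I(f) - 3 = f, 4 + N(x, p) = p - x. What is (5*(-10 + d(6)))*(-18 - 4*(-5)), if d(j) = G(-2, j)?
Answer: -75/2 ≈ -37.500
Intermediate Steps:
N(x, p) = -4 + p - x (N(x, p) = -4 + (p - x) = -4 + p - x)
I(f) = ¾ + f/4
G(D, w) = (1 + w/4)² (G(D, w) = (¾ + (-4 + w - 1*(-5))/4)² = (¾ + (-4 + w + 5)/4)² = (¾ + (1 + w)/4)² = (¾ + (¼ + w/4))² = (1 + w/4)²)
d(j) = (4 + j)²/16
(5*(-10 + d(6)))*(-18 - 4*(-5)) = (5*(-10 + (4 + 6)²/16))*(-18 - 4*(-5)) = (5*(-10 + (1/16)*10²))*(-18 + 20) = (5*(-10 + (1/16)*100))*2 = (5*(-10 + 25/4))*2 = (5*(-15/4))*2 = -75/4*2 = -75/2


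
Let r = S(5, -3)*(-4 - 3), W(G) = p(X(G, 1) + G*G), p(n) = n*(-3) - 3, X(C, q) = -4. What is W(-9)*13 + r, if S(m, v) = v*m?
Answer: -2937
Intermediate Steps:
S(m, v) = m*v
p(n) = -3 - 3*n (p(n) = -3*n - 3 = -3 - 3*n)
W(G) = 9 - 3*G**2 (W(G) = -3 - 3*(-4 + G*G) = -3 - 3*(-4 + G**2) = -3 + (12 - 3*G**2) = 9 - 3*G**2)
r = 105 (r = (5*(-3))*(-4 - 3) = -15*(-7) = 105)
W(-9)*13 + r = (9 - 3*(-9)**2)*13 + 105 = (9 - 3*81)*13 + 105 = (9 - 243)*13 + 105 = -234*13 + 105 = -3042 + 105 = -2937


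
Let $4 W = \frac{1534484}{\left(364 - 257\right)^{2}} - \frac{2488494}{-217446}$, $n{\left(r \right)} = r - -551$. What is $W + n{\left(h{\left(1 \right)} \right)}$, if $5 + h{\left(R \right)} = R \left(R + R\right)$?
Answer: $\frac{969871370073}{1659692836} \approx 584.37$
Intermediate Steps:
$h{\left(R \right)} = -5 + 2 R^{2}$ ($h{\left(R \right)} = -5 + R \left(R + R\right) = -5 + R 2 R = -5 + 2 R^{2}$)
$n{\left(r \right)} = 551 + r$ ($n{\left(r \right)} = r + 551 = 551 + r$)
$W = \frac{60359695945}{1659692836}$ ($W = \frac{\frac{1534484}{\left(364 - 257\right)^{2}} - \frac{2488494}{-217446}}{4} = \frac{\frac{1534484}{107^{2}} - - \frac{414749}{36241}}{4} = \frac{\frac{1534484}{11449} + \frac{414749}{36241}}{4} = \frac{1}{4} \cdot \frac{60359695945}{414923209} = \frac{60359695945}{1659692836} \approx 36.368$)
$W + n{\left(h{\left(1 \right)} \right)} = \frac{60359695945}{1659692836} + \left(551 - \left(5 - 2 \cdot 1^{2}\right)\right) = \frac{60359695945}{1659692836} + \left(551 + \left(-5 + 2 \cdot 1\right)\right) = \frac{60359695945}{1659692836} + \left(551 + \left(-5 + 2\right)\right) = \frac{60359695945}{1659692836} + \left(551 - 3\right) = \frac{60359695945}{1659692836} + 548 = \frac{969871370073}{1659692836}$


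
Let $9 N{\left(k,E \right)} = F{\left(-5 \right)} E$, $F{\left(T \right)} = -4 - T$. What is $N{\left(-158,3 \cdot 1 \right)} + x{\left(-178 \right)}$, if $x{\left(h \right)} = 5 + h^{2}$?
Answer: $\frac{95068}{3} \approx 31689.0$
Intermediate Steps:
$N{\left(k,E \right)} = \frac{E}{9}$ ($N{\left(k,E \right)} = \frac{\left(-4 - -5\right) E}{9} = \frac{\left(-4 + 5\right) E}{9} = \frac{1 E}{9} = \frac{E}{9}$)
$N{\left(-158,3 \cdot 1 \right)} + x{\left(-178 \right)} = \frac{3 \cdot 1}{9} + \left(5 + \left(-178\right)^{2}\right) = \frac{1}{9} \cdot 3 + \left(5 + 31684\right) = \frac{1}{3} + 31689 = \frac{95068}{3}$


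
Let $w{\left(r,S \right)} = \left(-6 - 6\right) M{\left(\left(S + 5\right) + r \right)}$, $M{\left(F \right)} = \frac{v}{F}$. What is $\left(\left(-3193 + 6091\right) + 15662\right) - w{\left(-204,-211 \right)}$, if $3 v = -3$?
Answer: $\frac{3804806}{205} \approx 18560.0$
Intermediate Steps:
$v = -1$ ($v = \frac{1}{3} \left(-3\right) = -1$)
$M{\left(F \right)} = - \frac{1}{F}$
$w{\left(r,S \right)} = \frac{12}{5 + S + r}$ ($w{\left(r,S \right)} = \left(-6 - 6\right) \left(- \frac{1}{\left(S + 5\right) + r}\right) = - 12 \left(- \frac{1}{\left(5 + S\right) + r}\right) = - 12 \left(- \frac{1}{5 + S + r}\right) = \frac{12}{5 + S + r}$)
$\left(\left(-3193 + 6091\right) + 15662\right) - w{\left(-204,-211 \right)} = \left(\left(-3193 + 6091\right) + 15662\right) - \frac{12}{5 - 211 - 204} = \left(2898 + 15662\right) - \frac{12}{-410} = 18560 - 12 \left(- \frac{1}{410}\right) = 18560 - - \frac{6}{205} = 18560 + \frac{6}{205} = \frac{3804806}{205}$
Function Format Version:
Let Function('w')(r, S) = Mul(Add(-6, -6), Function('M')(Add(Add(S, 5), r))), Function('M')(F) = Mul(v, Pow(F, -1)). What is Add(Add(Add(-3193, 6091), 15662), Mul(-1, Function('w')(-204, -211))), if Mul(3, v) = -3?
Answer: Rational(3804806, 205) ≈ 18560.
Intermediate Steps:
v = -1 (v = Mul(Rational(1, 3), -3) = -1)
Function('M')(F) = Mul(-1, Pow(F, -1))
Function('w')(r, S) = Mul(12, Pow(Add(5, S, r), -1)) (Function('w')(r, S) = Mul(Add(-6, -6), Mul(-1, Pow(Add(Add(S, 5), r), -1))) = Mul(-12, Mul(-1, Pow(Add(Add(5, S), r), -1))) = Mul(-12, Mul(-1, Pow(Add(5, S, r), -1))) = Mul(12, Pow(Add(5, S, r), -1)))
Add(Add(Add(-3193, 6091), 15662), Mul(-1, Function('w')(-204, -211))) = Add(Add(Add(-3193, 6091), 15662), Mul(-1, Mul(12, Pow(Add(5, -211, -204), -1)))) = Add(Add(2898, 15662), Mul(-1, Mul(12, Pow(-410, -1)))) = Add(18560, Mul(-1, Mul(12, Rational(-1, 410)))) = Add(18560, Mul(-1, Rational(-6, 205))) = Add(18560, Rational(6, 205)) = Rational(3804806, 205)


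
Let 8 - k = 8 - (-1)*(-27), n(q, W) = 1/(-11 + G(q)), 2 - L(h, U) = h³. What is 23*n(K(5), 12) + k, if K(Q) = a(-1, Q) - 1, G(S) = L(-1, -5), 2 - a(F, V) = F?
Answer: 193/8 ≈ 24.125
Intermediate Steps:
L(h, U) = 2 - h³
a(F, V) = 2 - F
G(S) = 3 (G(S) = 2 - 1*(-1)³ = 2 - 1*(-1) = 2 + 1 = 3)
K(Q) = 2 (K(Q) = (2 - 1*(-1)) - 1 = (2 + 1) - 1 = 3 - 1 = 2)
n(q, W) = -⅛ (n(q, W) = 1/(-11 + 3) = 1/(-8) = -⅛)
k = 27 (k = 8 - (8 - (-1)*(-27)) = 8 - (8 - 1*27) = 8 - (8 - 27) = 8 - 1*(-19) = 8 + 19 = 27)
23*n(K(5), 12) + k = 23*(-⅛) + 27 = -23/8 + 27 = 193/8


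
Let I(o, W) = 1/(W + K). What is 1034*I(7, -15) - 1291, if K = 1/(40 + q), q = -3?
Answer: -376736/277 ≈ -1360.1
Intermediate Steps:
K = 1/37 (K = 1/(40 - 3) = 1/37 ≈ 0.027027)
I(o, W) = 1/(1/37 + W) (I(o, W) = 1/(W + 1/37) = 1/(1/37 + W))
1034*I(7, -15) - 1291 = 1034*(37/(1 + 37*(-15))) - 1291 = 1034*(37/(1 - 555)) - 1291 = 1034*(37/(-554)) - 1291 = 1034*(37*(-1/554)) - 1291 = 1034*(-37/554) - 1291 = -19129/277 - 1291 = -376736/277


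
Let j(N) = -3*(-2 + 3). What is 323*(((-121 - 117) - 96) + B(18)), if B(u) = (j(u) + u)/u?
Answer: -645677/6 ≈ -1.0761e+5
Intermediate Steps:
j(N) = -3 (j(N) = -3*1 = -3)
B(u) = (-3 + u)/u
323*(((-121 - 117) - 96) + B(18)) = 323*(((-121 - 117) - 96) + (-3 + 18)/18) = 323*((-238 - 96) + (1/18)*15) = 323*(-334 + ⅚) = 323*(-1999/6) = -645677/6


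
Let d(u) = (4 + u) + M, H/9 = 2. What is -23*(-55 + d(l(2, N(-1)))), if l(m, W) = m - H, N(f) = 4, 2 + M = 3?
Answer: 1518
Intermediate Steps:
M = 1 (M = -2 + 3 = 1)
H = 18 (H = 9*2 = 18)
l(m, W) = -18 + m (l(m, W) = m - 1*18 = m - 18 = -18 + m)
d(u) = 5 + u (d(u) = (4 + u) + 1 = 5 + u)
-23*(-55 + d(l(2, N(-1)))) = -23*(-55 + (5 + (-18 + 2))) = -23*(-55 + (5 - 16)) = -23*(-55 - 11) = -23*(-66) = 1518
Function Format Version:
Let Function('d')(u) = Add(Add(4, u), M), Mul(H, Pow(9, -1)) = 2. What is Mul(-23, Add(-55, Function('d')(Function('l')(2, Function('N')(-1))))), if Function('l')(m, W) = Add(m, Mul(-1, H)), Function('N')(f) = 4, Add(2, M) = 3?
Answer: 1518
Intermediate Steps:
M = 1 (M = Add(-2, 3) = 1)
H = 18 (H = Mul(9, 2) = 18)
Function('l')(m, W) = Add(-18, m) (Function('l')(m, W) = Add(m, Mul(-1, 18)) = Add(m, -18) = Add(-18, m))
Function('d')(u) = Add(5, u) (Function('d')(u) = Add(Add(4, u), 1) = Add(5, u))
Mul(-23, Add(-55, Function('d')(Function('l')(2, Function('N')(-1))))) = Mul(-23, Add(-55, Add(5, Add(-18, 2)))) = Mul(-23, Add(-55, Add(5, -16))) = Mul(-23, Add(-55, -11)) = Mul(-23, -66) = 1518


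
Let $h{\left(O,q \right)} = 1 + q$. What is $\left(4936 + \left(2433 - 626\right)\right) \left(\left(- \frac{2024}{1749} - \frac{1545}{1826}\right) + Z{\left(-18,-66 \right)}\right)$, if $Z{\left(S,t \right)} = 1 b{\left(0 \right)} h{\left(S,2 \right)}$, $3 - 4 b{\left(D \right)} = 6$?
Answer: $- \frac{1513975753}{52788} \approx -28680.0$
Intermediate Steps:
$b{\left(D \right)} = - \frac{3}{4}$ ($b{\left(D \right)} = \frac{3}{4} - \frac{3}{2} = - \frac{3}{4}$)
$Z{\left(S,t \right)} = - \frac{9}{4}$ ($Z{\left(S,t \right)} = 1 \left(- \frac{3}{4}\right) \left(1 + 2\right) = \left(- \frac{3}{4}\right) 3 = - \frac{9}{4}$)
$\left(4936 + \left(2433 - 626\right)\right) \left(\left(- \frac{2024}{1749} - \frac{1545}{1826}\right) + Z{\left(-18,-66 \right)}\right) = \left(4936 + \left(2433 - 626\right)\right) \left(\left(- \frac{2024}{1749} - \frac{1545}{1826}\right) - \frac{9}{4}\right) = \left(4936 + \left(2433 - 626\right)\right) \left(\left(\left(-2024\right) \frac{1}{1749} - \frac{1545}{1826}\right) - \frac{9}{4}\right) = \left(4936 + 1807\right) \left(\left(- \frac{184}{159} - \frac{1545}{1826}\right) - \frac{9}{4}\right) = 6743 \left(- \frac{581639}{290334} - \frac{9}{4}\right) = 6743 \left(- \frac{2469781}{580668}\right) = - \frac{1513975753}{52788}$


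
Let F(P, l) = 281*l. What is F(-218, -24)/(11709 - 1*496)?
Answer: -6744/11213 ≈ -0.60144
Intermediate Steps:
F(-218, -24)/(11709 - 1*496) = (281*(-24))/(11709 - 1*496) = -6744/(11709 - 496) = -6744/11213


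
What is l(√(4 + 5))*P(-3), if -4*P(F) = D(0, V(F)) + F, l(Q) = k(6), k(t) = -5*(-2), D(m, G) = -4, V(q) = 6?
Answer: 35/2 ≈ 17.500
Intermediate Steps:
k(t) = 10
l(Q) = 10
P(F) = 1 - F/4 (P(F) = -(-4 + F)/4 = 1 - F/4)
l(√(4 + 5))*P(-3) = 10*(1 - ¼*(-3)) = 10*(1 + ¾) = 10*(7/4) = 35/2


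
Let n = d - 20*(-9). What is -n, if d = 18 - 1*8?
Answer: -190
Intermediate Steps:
d = 10 (d = 18 - 8 = 10)
n = 190 (n = 10 - 20*(-9) = 10 + 180 = 190)
-n = -1*190 = -190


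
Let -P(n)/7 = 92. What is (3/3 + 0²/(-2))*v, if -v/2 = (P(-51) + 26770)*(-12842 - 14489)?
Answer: 1428099412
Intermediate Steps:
P(n) = -644 (P(n) = -7*92 = -644)
v = 1428099412 (v = -2*(-644 + 26770)*(-12842 - 14489) = -52252*(-27331) = -2*(-714049706) = 1428099412)
(3/3 + 0²/(-2))*v = (3/3 + 0²/(-2))*1428099412 = (3*(⅓) + 0*(-½))*1428099412 = (1 + 0)*1428099412 = 1*1428099412 = 1428099412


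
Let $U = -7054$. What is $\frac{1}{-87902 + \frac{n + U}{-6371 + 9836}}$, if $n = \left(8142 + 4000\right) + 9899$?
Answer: $- \frac{495}{43509349} \approx -1.1377 \cdot 10^{-5}$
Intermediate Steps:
$n = 22041$ ($n = 12142 + 9899 = 22041$)
$\frac{1}{-87902 + \frac{n + U}{-6371 + 9836}} = \frac{1}{-87902 + \frac{22041 - 7054}{-6371 + 9836}} = \frac{1}{-87902 + \frac{14987}{3465}} = \frac{1}{-87902 + 14987 \cdot \frac{1}{3465}} = \frac{1}{-87902 + \frac{2141}{495}} = \frac{1}{- \frac{43509349}{495}} = - \frac{495}{43509349}$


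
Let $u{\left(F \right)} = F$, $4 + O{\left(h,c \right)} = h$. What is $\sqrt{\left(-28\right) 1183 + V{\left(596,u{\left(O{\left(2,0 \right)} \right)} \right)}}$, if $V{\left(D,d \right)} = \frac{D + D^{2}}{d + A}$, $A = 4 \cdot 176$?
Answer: $\frac{23 i \sqrt{93782}}{39} \approx 180.6 i$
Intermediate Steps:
$O{\left(h,c \right)} = -4 + h$
$A = 704$
$V{\left(D,d \right)} = \frac{D + D^{2}}{704 + d}$ ($V{\left(D,d \right)} = \frac{D + D^{2}}{d + 704} = \frac{D + D^{2}}{704 + d}$)
$\sqrt{\left(-28\right) 1183 + V{\left(596,u{\left(O{\left(2,0 \right)} \right)} \right)}} = \sqrt{\left(-28\right) 1183 + \frac{596 \left(1 + 596\right)}{704 + \left(-4 + 2\right)}} = \sqrt{-33124 + 596 \frac{1}{704 - 2} \cdot 597} = \sqrt{-33124 + 596 \cdot \frac{1}{702} \cdot 597} = \sqrt{-33124 + \frac{59302}{117}} = \sqrt{- \frac{3816206}{117}} = \frac{23 i \sqrt{93782}}{39}$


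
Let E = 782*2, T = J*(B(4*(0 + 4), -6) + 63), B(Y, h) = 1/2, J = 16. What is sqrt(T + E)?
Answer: 2*sqrt(645) ≈ 50.794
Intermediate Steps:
B(Y, h) = 1/2 (B(Y, h) = 1*(1/2) = 1/2)
T = 1016 (T = 16*(1/2 + 63) = 16*(127/2) = 1016)
E = 1564
sqrt(T + E) = sqrt(1016 + 1564) = sqrt(2580) = 2*sqrt(645)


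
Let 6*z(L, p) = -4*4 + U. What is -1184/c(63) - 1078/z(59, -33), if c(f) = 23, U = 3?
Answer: 133372/299 ≈ 446.06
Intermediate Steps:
z(L, p) = -13/6 (z(L, p) = (-4*4 + 3)/6 = (-16 + 3)/6 = (⅙)*(-13) = -13/6)
-1184/c(63) - 1078/z(59, -33) = -1184/23 - 1078/(-13/6) = -1184*1/23 - 1078*(-6/13) = -1184/23 + 6468/13 = 133372/299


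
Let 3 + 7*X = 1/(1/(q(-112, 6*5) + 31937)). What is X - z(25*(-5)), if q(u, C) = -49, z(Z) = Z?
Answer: 4680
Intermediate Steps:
X = 4555 (X = -3/7 + 1/(7*(1/(-49 + 31937))) = -3/7 + 1/(7*(1/31888)) = -3/7 + (⅐)*31888 = -3/7 + 31888/7 = 4555)
X - z(25*(-5)) = 4555 - 25*(-5) = 4555 - 1*(-125) = 4555 + 125 = 4680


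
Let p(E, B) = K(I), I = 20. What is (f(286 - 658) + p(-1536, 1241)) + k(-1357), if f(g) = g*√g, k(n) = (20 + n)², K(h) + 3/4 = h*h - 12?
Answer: 7151825/4 - 744*I*√93 ≈ 1.788e+6 - 7174.9*I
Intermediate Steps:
K(h) = -51/4 + h² (K(h) = -¾ + (h*h - 12) = -¾ + (h² - 12) = -¾ + (-12 + h²) = -51/4 + h²)
p(E, B) = 1549/4 (p(E, B) = -51/4 + 20² = -51/4 + 400 = 1549/4)
f(g) = g^(3/2)
(f(286 - 658) + p(-1536, 1241)) + k(-1357) = ((286 - 658)^(3/2) + 1549/4) + (20 - 1357)² = ((-372)^(3/2) + 1549/4) + (-1337)² = (-744*I*√93 + 1549/4) + 1787569 = (1549/4 - 744*I*√93) + 1787569 = 7151825/4 - 744*I*√93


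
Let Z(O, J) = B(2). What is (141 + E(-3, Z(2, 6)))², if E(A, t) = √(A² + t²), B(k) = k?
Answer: (141 + √13)² ≈ 20911.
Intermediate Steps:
Z(O, J) = 2
(141 + E(-3, Z(2, 6)))² = (141 + √((-3)² + 2²))² = (141 + √(9 + 4))² = (141 + √13)²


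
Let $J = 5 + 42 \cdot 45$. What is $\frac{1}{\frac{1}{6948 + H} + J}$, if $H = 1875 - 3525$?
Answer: $\frac{5298}{10039711} \approx 0.0005277$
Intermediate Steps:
$H = -1650$
$J = 1895$ ($J = 5 + 1890 = 1895$)
$\frac{1}{\frac{1}{6948 + H} + J} = \frac{1}{\frac{1}{6948 - 1650} + 1895} = \frac{1}{\frac{1}{5298} + 1895} = \frac{1}{\frac{10039711}{5298}} = \frac{5298}{10039711}$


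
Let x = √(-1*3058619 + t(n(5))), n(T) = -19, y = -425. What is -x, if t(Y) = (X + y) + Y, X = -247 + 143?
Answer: -I*√3059167 ≈ -1749.0*I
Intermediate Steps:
X = -104
t(Y) = -529 + Y (t(Y) = (-104 - 425) + Y = -529 + Y)
x = I*√3059167 (x = √(-1*3058619 + (-529 - 19)) = √(-3058619 - 548) = √(-3059167) = I*√3059167 ≈ 1749.0*I)
-x = -I*√3059167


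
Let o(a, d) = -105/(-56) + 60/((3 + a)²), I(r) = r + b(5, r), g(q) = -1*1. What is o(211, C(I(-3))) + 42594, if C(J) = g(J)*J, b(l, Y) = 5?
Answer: 3901441503/91592 ≈ 42596.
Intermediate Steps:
g(q) = -1
I(r) = 5 + r (I(r) = r + 5 = 5 + r)
C(J) = -J
o(a, d) = 15/8 + 60/(3 + a)² (o(a, d) = -105*(-1/56) + 60/(3 + a)² = 15/8 + 60/(3 + a)²)
o(211, C(I(-3))) + 42594 = (15/8 + 60/(3 + 211)²) + 42594 = (15/8 + 60/214²) + 42594 = (15/8 + 60*(1/45796)) + 42594 = (15/8 + 15/11449) + 42594 = 171855/91592 + 42594 = 3901441503/91592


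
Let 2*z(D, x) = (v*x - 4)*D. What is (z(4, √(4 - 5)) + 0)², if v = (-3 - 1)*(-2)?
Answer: -192 - 256*I ≈ -192.0 - 256.0*I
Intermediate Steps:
v = 8 (v = -4*(-2) = 8)
z(D, x) = D*(-4 + 8*x)/2 (z(D, x) = ((8*x - 4)*D)/2 = ((-4 + 8*x)*D)/2 = (D*(-4 + 8*x))/2 = D*(-4 + 8*x)/2)
(z(4, √(4 - 5)) + 0)² = (2*4*(-1 + 2*√(4 - 5)) + 0)² = (2*4*(-1 + 2*√(-1)) + 0)² = (2*4*(-1 + 2*I) + 0)² = ((-8 + 16*I) + 0)² = (-8 + 16*I)²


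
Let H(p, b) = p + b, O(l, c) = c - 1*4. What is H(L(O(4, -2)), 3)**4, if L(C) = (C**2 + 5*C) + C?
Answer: 81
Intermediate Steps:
O(l, c) = -4 + c (O(l, c) = c - 4 = -4 + c)
L(C) = C**2 + 6*C
H(p, b) = b + p
H(L(O(4, -2)), 3)**4 = (3 + (-4 - 2)*(6 + (-4 - 2)))**4 = (3 - 6*(6 - 6))**4 = (3 - 6*0)**4 = (3 + 0)**4 = 3**4 = 81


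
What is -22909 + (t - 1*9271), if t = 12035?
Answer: -20145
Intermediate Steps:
-22909 + (t - 1*9271) = -22909 + (12035 - 1*9271) = -22909 + (12035 - 9271) = -22909 + 2764 = -20145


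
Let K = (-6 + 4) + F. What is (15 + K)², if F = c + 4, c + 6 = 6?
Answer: 289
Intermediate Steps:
c = 0 (c = -6 + 6 = 0)
F = 4 (F = 0 + 4 = 4)
K = 2 (K = (-6 + 4) + 4 = -2 + 4 = 2)
(15 + K)² = (15 + 2)² = 17² = 289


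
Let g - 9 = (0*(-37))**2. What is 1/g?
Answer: 1/9 ≈ 0.11111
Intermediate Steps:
g = 9 (g = 9 + (0*(-37))**2 = 9 + 0**2 = 9 + 0 = 9)
1/g = 1/9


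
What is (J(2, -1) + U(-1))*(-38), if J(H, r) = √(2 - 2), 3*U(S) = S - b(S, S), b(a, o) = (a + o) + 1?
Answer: 0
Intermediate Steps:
b(a, o) = 1 + a + o
U(S) = -⅓ - S/3 (U(S) = (S - (1 + S + S))/3 = (S - (1 + 2*S))/3 = (S + (-1 - 2*S))/3 = (-1 - S)/3 = -⅓ - S/3)
J(H, r) = 0 (J(H, r) = √0 = 0)
(J(2, -1) + U(-1))*(-38) = (0 + (-⅓ - ⅓*(-1)))*(-38) = (0 + (-⅓ + ⅓))*(-38) = (0 + 0)*(-38) = 0*(-38) = 0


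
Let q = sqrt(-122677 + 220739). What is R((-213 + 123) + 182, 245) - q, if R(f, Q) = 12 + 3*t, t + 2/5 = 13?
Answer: 249/5 - sqrt(98062) ≈ -263.35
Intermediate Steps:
t = 63/5 (t = -2/5 + 13 = 63/5 ≈ 12.600)
q = sqrt(98062) ≈ 313.15
R(f, Q) = 249/5 (R(f, Q) = 12 + 3*(63/5) = 12 + 189/5 = 249/5)
R((-213 + 123) + 182, 245) - q = 249/5 - sqrt(98062)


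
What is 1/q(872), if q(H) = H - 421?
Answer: 1/451 ≈ 0.0022173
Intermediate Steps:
q(H) = -421 + H
1/q(872) = 1/(-421 + 872) = 1/451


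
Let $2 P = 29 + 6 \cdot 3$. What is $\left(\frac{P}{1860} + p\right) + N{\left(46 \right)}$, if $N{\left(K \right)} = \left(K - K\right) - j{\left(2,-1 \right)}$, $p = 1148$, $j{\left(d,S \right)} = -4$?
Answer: $\frac{4285487}{3720} \approx 1152.0$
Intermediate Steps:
$P = \frac{47}{2}$ ($P = \frac{29 + 6 \cdot 3}{2} = \frac{29 + 18}{2} = \frac{1}{2} \cdot 47 = \frac{47}{2} \approx 23.5$)
$N{\left(K \right)} = 4$ ($N{\left(K \right)} = \left(K - K\right) - -4 = 0 + 4 = 4$)
$\left(\frac{P}{1860} + p\right) + N{\left(46 \right)} = \left(\frac{47}{2 \cdot 1860} + 1148\right) + 4 = \left(\frac{47}{2} \cdot \frac{1}{1860} + 1148\right) + 4 = \left(\frac{47}{3720} + 1148\right) + 4 = \frac{4270607}{3720} + 4 = \frac{4285487}{3720}$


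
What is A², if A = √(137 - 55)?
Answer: 82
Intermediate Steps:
A = √82 ≈ 9.0554
A² = (√82)² = 82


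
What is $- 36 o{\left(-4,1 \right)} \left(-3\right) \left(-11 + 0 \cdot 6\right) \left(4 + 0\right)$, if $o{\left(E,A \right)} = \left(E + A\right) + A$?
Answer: $9504$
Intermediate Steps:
$o{\left(E,A \right)} = E + 2 A$ ($o{\left(E,A \right)} = \left(A + E\right) + A = E + 2 A$)
$- 36 o{\left(-4,1 \right)} \left(-3\right) \left(-11 + 0 \cdot 6\right) \left(4 + 0\right) = - 36 \left(-4 + 2 \cdot 1\right) \left(-3\right) \left(-11 + 0 \cdot 6\right) \left(4 + 0\right) = - 36 \left(-4 + 2\right) \left(-3\right) \left(-11 + 0\right) 4 = - 36 \left(\left(-2\right) \left(-3\right)\right) \left(\left(-11\right) 4\right) = \left(-36\right) 6 \left(-44\right) = \left(-216\right) \left(-44\right) = 9504$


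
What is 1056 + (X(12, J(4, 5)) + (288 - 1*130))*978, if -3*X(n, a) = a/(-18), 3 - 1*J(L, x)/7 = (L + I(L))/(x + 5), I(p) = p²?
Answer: 1401361/9 ≈ 1.5571e+5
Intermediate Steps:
J(L, x) = 21 - 7*(L + L²)/(5 + x) (J(L, x) = 21 - 7*(L + L²)/(x + 5) = 21 - 7*(L + L²)/(5 + x))
X(n, a) = a/54 (X(n, a) = -a/(3*(-18)) = -a*(-1)/(3*18) = -(-1)*a/54 = a/54)
1056 + (X(12, J(4, 5)) + (288 - 1*130))*978 = 1056 + ((7*(15 - 1*4 - 1*4² + 3*5)/(5 + 5))/54 + (288 - 1*130))*978 = 1056 + ((7*(15 - 4 - 1*16 + 15)/10)/54 + (288 - 130))*978 = 1056 + ((7*(⅒)*(15 - 4 - 16 + 15))/54 + 158)*978 = 1056 + ((7*(⅒)*10)/54 + 158)*978 = 1056 + ((1/54)*7 + 158)*978 = 1056 + (7/54 + 158)*978 = 1056 + (8539/54)*978 = 1056 + 1391857/9 = 1401361/9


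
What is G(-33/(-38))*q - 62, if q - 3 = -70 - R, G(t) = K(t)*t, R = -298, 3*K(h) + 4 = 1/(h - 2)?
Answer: -317459/817 ≈ -388.57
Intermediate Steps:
K(h) = -4/3 + 1/(3*(-2 + h)) (K(h) = -4/3 + 1/(3*(h - 2)) = -4/3 + 1/(3*(-2 + h)))
G(t) = t*(9 - 4*t)/(3*(-2 + t)) (G(t) = ((9 - 4*t)/(3*(-2 + t)))*t = t*(9 - 4*t)/(3*(-2 + t)))
q = 231 (q = 3 + (-70 - 1*(-298)) = 3 + (-70 + 298) = 3 + 228 = 231)
G(-33/(-38))*q - 62 = ((-33/(-38))*(9 - (-132)/(-38))/(3*(-2 - 33/(-38))))*231 - 62 = ((-33*(-1/38))*(9 - (-132)*(-1)/38)/(3*(-2 - 33*(-1/38))))*231 - 62 = ((1/3)*(33/38)*(9 - 4*33/38)/(-2 + 33/38))*231 - 62 = ((1/3)*(33/38)*(9 - 66/19)/(-43/38))*231 - 62 = ((1/3)*(33/38)*(-38/43)*(105/19))*231 - 62 = -1155/817*231 - 62 = -266805/817 - 62 = -317459/817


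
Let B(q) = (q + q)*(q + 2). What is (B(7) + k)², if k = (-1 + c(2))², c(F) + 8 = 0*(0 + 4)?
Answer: 42849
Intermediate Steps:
B(q) = 2*q*(2 + q) (B(q) = (2*q)*(2 + q) = 2*q*(2 + q))
c(F) = -8 (c(F) = -8 + 0*(0 + 4) = -8 + 0*4 = -8 + 0 = -8)
k = 81 (k = (-1 - 8)² = (-9)² = 81)
(B(7) + k)² = (2*7*(2 + 7) + 81)² = (2*7*9 + 81)² = (126 + 81)² = 207² = 42849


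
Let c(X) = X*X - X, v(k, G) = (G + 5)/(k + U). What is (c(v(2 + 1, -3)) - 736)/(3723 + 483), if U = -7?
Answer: -2941/16824 ≈ -0.17481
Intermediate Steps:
v(k, G) = (5 + G)/(-7 + k) (v(k, G) = (G + 5)/(k - 7) = (5 + G)/(-7 + k))
c(X) = X² - X
(c(v(2 + 1, -3)) - 736)/(3723 + 483) = (((5 - 3)/(-7 + (2 + 1)))*(-1 + (5 - 3)/(-7 + (2 + 1))) - 736)/(3723 + 483) = ((2/(-7 + 3))*(-1 + 2/(-7 + 3)) - 736)/4206 = ((2/(-4))*(-1 + 2/(-4)) - 736)*(1/4206) = ((-¼*2)*(-1 - ¼*2) - 736)*(1/4206) = (-(-1 - ½)/2 - 736)*(1/4206) = (-½*(-3/2) - 736)*(1/4206) = (¾ - 736)*(1/4206) = -2941/4*1/4206 = -2941/16824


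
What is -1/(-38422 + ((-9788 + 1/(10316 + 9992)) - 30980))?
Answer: 20308/1608190519 ≈ 1.2628e-5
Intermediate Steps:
-1/(-38422 + ((-9788 + 1/(10316 + 9992)) - 30980)) = -1/(-38422 + ((-9788 + 1/20308) - 30980)) = -1/(-38422 + (-198774703/20308 - 30980)) = -1/(-38422 - 827916543/20308) = -1/(-1608190519/20308) = -1*(-20308/1608190519) = 20308/1608190519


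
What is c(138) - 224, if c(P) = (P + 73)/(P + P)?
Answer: -61613/276 ≈ -223.24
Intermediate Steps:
c(P) = (73 + P)/(2*P) (c(P) = (73 + P)/((2*P)) = (73 + P)*(1/(2*P)) = (73 + P)/(2*P))
c(138) - 224 = (½)*(73 + 138)/138 - 224 = (½)*(1/138)*211 - 224 = 211/276 - 224 = -61613/276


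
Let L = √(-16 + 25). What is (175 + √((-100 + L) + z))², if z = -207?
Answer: 30321 + 1400*I*√19 ≈ 30321.0 + 6102.5*I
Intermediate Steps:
L = 3 (L = √9 = 3)
(175 + √((-100 + L) + z))² = (175 + √((-100 + 3) - 207))² = (175 + √(-97 - 207))² = (175 + √(-304))² = (175 + 4*I*√19)²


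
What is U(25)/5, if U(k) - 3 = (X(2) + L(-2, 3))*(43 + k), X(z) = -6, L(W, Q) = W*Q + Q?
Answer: -609/5 ≈ -121.80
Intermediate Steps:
L(W, Q) = Q + Q*W (L(W, Q) = Q*W + Q = Q + Q*W)
U(k) = -384 - 9*k (U(k) = 3 + (-6 + 3*(1 - 2))*(43 + k) = 3 + (-6 + 3*(-1))*(43 + k) = 3 + (-6 - 3)*(43 + k) = 3 - 9*(43 + k) = 3 + (-387 - 9*k) = -384 - 9*k)
U(25)/5 = (-384 - 9*25)/5 = (-384 - 225)*(1/5) = -609*1/5 = -609/5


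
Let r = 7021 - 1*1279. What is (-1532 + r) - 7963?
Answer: -3753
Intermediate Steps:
r = 5742 (r = 7021 - 1279 = 5742)
(-1532 + r) - 7963 = (-1532 + 5742) - 7963 = 4210 - 7963 = -3753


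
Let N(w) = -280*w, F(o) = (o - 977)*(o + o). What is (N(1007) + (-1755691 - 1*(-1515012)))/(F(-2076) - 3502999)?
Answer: -522639/9173057 ≈ -0.056975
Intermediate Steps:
F(o) = 2*o*(-977 + o) (F(o) = (-977 + o)*(2*o) = 2*o*(-977 + o))
(N(1007) + (-1755691 - 1*(-1515012)))/(F(-2076) - 3502999) = (-280*1007 + (-1755691 - 1*(-1515012)))/(2*(-2076)*(-977 - 2076) - 3502999) = (-281960 + (-1755691 + 1515012))/(2*(-2076)*(-3053) - 3502999) = (-281960 - 240679)/(12676056 - 3502999) = -522639/9173057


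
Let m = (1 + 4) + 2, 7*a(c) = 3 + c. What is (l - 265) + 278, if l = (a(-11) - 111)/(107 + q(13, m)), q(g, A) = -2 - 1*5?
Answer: 1663/140 ≈ 11.879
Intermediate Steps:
a(c) = 3/7 + c/7 (a(c) = (3 + c)/7 = 3/7 + c/7)
m = 7 (m = 5 + 2 = 7)
q(g, A) = -7 (q(g, A) = -2 - 5 = -7)
l = -157/140 (l = ((3/7 + (⅐)*(-11)) - 111)/(107 - 7) = ((3/7 - 11/7) - 111)/100 = (-8/7 - 111)*(1/100) = -785/7*1/100 = -157/140 ≈ -1.1214)
(l - 265) + 278 = (-157/140 - 265) + 278 = -37257/140 + 278 = 1663/140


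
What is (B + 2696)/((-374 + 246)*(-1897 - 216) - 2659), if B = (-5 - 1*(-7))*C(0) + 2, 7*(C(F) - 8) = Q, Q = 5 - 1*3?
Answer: 19002/1874635 ≈ 0.010136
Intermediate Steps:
Q = 2 (Q = 5 - 3 = 2)
C(F) = 58/7 (C(F) = 8 + (⅐)*2 = 8 + 2/7 = 58/7)
B = 130/7 (B = (-5 - 1*(-7))*(58/7) + 2 = (-5 + 7)*(58/7) + 2 = 2*(58/7) + 2 = 116/7 + 2 = 130/7 ≈ 18.571)
(B + 2696)/((-374 + 246)*(-1897 - 216) - 2659) = (130/7 + 2696)/((-374 + 246)*(-1897 - 216) - 2659) = 19002/(7*(-128*(-2113) - 2659)) = 19002/(7*(270464 - 2659)) = (19002/7)/267805 = (19002/7)*(1/267805) = 19002/1874635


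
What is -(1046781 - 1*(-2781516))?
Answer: -3828297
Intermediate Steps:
-(1046781 - 1*(-2781516)) = -(1046781 + 2781516) = -1*3828297 = -3828297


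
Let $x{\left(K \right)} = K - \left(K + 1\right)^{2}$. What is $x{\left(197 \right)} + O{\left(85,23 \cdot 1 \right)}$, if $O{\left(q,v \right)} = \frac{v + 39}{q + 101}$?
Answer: $- \frac{117020}{3} \approx -39007.0$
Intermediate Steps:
$O{\left(q,v \right)} = \frac{39 + v}{101 + q}$
$x{\left(K \right)} = K - \left(1 + K\right)^{2}$
$x{\left(197 \right)} + O{\left(85,23 \cdot 1 \right)} = \left(197 - \left(1 + 197\right)^{2}\right) + \frac{39 + 23 \cdot 1}{101 + 85} = \left(197 - 198^{2}\right) + \frac{39 + 23}{186} = \left(197 - 39204\right) + \frac{1}{186} \cdot 62 = \left(197 - 39204\right) + \frac{1}{3} = -39007 + \frac{1}{3} = - \frac{117020}{3}$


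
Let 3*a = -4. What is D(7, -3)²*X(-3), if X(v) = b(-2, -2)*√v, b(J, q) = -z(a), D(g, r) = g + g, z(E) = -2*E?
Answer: -1568*I*√3/3 ≈ -905.29*I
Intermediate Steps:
a = -4/3 (a = (⅓)*(-4) = -4/3 ≈ -1.3333)
D(g, r) = 2*g
b(J, q) = -8/3 (b(J, q) = -(-2)*(-4)/3 = -1*8/3 = -8/3)
X(v) = -8*√v/3
D(7, -3)²*X(-3) = (2*7)²*(-8*I*√3/3) = 14²*(-8*I*√3/3) = 196*(-8*I*√3/3) = -1568*I*√3/3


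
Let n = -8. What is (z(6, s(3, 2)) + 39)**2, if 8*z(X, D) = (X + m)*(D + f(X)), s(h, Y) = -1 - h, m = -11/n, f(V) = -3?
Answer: 4338889/4096 ≈ 1059.3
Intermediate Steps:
m = 11/8 (m = -11/(-8) = -11*(-1/8) = 11/8 ≈ 1.3750)
z(X, D) = (-3 + D)*(11/8 + X)/8 (z(X, D) = ((X + 11/8)*(D - 3))/8 = ((11/8 + X)*(-3 + D))/8 = ((-3 + D)*(11/8 + X))/8 = (-3 + D)*(11/8 + X)/8)
(z(6, s(3, 2)) + 39)**2 = ((-33/64 - 3/8*6 + 11*(-1 - 1*3)/64 + (1/8)*(-1 - 1*3)*6) + 39)**2 = ((-33/64 - 9/4 + 11*(-1 - 3)/64 + (1/8)*(-1 - 3)*6) + 39)**2 = ((-33/64 - 9/4 + (11/64)*(-4) + (1/8)*(-4)*6) + 39)**2 = ((-33/64 - 9/4 - 11/16 - 3) + 39)**2 = (-413/64 + 39)**2 = (2083/64)**2 = 4338889/4096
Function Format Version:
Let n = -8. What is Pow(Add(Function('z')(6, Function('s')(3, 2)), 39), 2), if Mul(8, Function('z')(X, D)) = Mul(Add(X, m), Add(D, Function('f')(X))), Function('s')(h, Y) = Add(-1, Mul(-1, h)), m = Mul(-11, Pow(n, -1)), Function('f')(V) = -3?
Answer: Rational(4338889, 4096) ≈ 1059.3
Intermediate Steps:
m = Rational(11, 8) (m = Mul(-11, Pow(-8, -1)) = Mul(-11, Rational(-1, 8)) = Rational(11, 8) ≈ 1.3750)
Function('z')(X, D) = Mul(Rational(1, 8), Add(-3, D), Add(Rational(11, 8), X)) (Function('z')(X, D) = Mul(Rational(1, 8), Mul(Add(X, Rational(11, 8)), Add(D, -3))) = Mul(Rational(1, 8), Mul(Add(Rational(11, 8), X), Add(-3, D))) = Mul(Rational(1, 8), Mul(Add(-3, D), Add(Rational(11, 8), X))) = Mul(Rational(1, 8), Add(-3, D), Add(Rational(11, 8), X)))
Pow(Add(Function('z')(6, Function('s')(3, 2)), 39), 2) = Pow(Add(Add(Rational(-33, 64), Mul(Rational(-3, 8), 6), Mul(Rational(11, 64), Add(-1, Mul(-1, 3))), Mul(Rational(1, 8), Add(-1, Mul(-1, 3)), 6)), 39), 2) = Pow(Add(Add(Rational(-33, 64), Rational(-9, 4), Mul(Rational(11, 64), Add(-1, -3)), Mul(Rational(1, 8), Add(-1, -3), 6)), 39), 2) = Pow(Add(Add(Rational(-33, 64), Rational(-9, 4), Mul(Rational(11, 64), -4), Mul(Rational(1, 8), -4, 6)), 39), 2) = Pow(Add(Add(Rational(-33, 64), Rational(-9, 4), Rational(-11, 16), -3), 39), 2) = Pow(Add(Rational(-413, 64), 39), 2) = Pow(Rational(2083, 64), 2) = Rational(4338889, 4096)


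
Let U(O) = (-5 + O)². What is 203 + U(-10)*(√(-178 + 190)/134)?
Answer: 203 + 225*√3/67 ≈ 208.82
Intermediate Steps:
203 + U(-10)*(√(-178 + 190)/134) = 203 + (-5 - 10)²*(√(-178 + 190)/134) = 203 + (-15)²*(√12*(1/134)) = 203 + 225*((2*√3)*(1/134)) = 203 + 225*(√3/67) = 203 + 225*√3/67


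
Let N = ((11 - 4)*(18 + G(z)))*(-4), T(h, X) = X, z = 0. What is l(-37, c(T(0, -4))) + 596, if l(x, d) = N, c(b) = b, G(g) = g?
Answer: 92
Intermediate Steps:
N = -504 (N = ((11 - 4)*(18 + 0))*(-4) = (7*18)*(-4) = 126*(-4) = -504)
l(x, d) = -504
l(-37, c(T(0, -4))) + 596 = -504 + 596 = 92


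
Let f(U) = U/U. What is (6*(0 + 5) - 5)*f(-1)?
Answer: 25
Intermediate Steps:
f(U) = 1
(6*(0 + 5) - 5)*f(-1) = (6*(0 + 5) - 5)*1 = (6*5 - 5)*1 = (30 - 5)*1 = 25*1 = 25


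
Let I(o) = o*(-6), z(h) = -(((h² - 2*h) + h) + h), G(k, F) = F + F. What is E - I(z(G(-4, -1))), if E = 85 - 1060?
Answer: -999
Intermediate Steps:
G(k, F) = 2*F
z(h) = -h² (z(h) = -((h² - h) + h) = -h²)
E = -975
I(o) = -6*o
E - I(z(G(-4, -1))) = -975 - (-6)*(-(2*(-1))²) = -975 - (-6)*(-1*(-2)²) = -975 - (-6)*(-1*4) = -975 - (-6)*(-4) = -975 - 1*24 = -975 - 24 = -999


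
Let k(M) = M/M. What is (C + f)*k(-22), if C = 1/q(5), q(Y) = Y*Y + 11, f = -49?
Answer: -1763/36 ≈ -48.972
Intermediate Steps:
k(M) = 1
q(Y) = 11 + Y**2 (q(Y) = Y**2 + 11 = 11 + Y**2)
C = 1/36 (C = 1/(11 + 5**2) = 1/(11 + 25) = 1/36 ≈ 0.027778)
(C + f)*k(-22) = (1/36 - 49)*1 = -1763/36*1 = -1763/36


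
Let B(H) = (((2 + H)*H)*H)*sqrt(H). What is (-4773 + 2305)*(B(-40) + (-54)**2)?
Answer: -7196688 + 300108800*I*sqrt(10) ≈ -7.1967e+6 + 9.4903e+8*I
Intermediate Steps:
B(H) = H**(5/2)*(2 + H) (B(H) = ((H*(2 + H))*H)*sqrt(H) = (H**2*(2 + H))*sqrt(H) = H**(5/2)*(2 + H))
(-4773 + 2305)*(B(-40) + (-54)**2) = (-4773 + 2305)*((-40)**(5/2)*(2 - 40) + (-54)**2) = -2468*((3200*I*sqrt(10))*(-38) + 2916) = -2468*(-121600*I*sqrt(10) + 2916) = -2468*(2916 - 121600*I*sqrt(10)) = -7196688 + 300108800*I*sqrt(10)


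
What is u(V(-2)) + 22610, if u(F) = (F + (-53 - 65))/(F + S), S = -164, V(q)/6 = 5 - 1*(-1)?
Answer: 1447081/64 ≈ 22611.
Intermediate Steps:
V(q) = 36 (V(q) = 6*(5 - 1*(-1)) = 6*(5 + 1) = 6*6 = 36)
u(F) = (-118 + F)/(-164 + F) (u(F) = (F + (-53 - 65))/(F - 164) = (F - 118)/(-164 + F) = (-118 + F)/(-164 + F))
u(V(-2)) + 22610 = (-118 + 36)/(-164 + 36) + 22610 = -82/(-128) + 22610 = -1/128*(-82) + 22610 = 41/64 + 22610 = 1447081/64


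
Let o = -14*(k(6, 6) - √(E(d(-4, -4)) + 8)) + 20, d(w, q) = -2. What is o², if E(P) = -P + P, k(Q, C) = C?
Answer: 5664 - 3584*√2 ≈ 595.46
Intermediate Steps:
E(P) = 0
o = -64 + 28*√2 (o = -14*(6 - √(0 + 8)) + 20 = -14*(6 - √8) + 20 = -14*(6 - 2*√2) + 20 = (-84 + 28*√2) + 20 = -64 + 28*√2 ≈ -24.402)
o² = (-64 + 28*√2)²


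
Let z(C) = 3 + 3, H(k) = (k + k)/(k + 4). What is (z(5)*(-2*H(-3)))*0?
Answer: 0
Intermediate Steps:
H(k) = 2*k/(4 + k) (H(k) = (2*k)/(4 + k) = 2*k/(4 + k))
z(C) = 6
(z(5)*(-2*H(-3)))*0 = (6*(-4*(-3)/(4 - 3)))*0 = (6*(-4*(-3)/1))*0 = (6*(-4*(-3)))*0 = (6*(-2*(-6)))*0 = (6*12)*0 = 72*0 = 0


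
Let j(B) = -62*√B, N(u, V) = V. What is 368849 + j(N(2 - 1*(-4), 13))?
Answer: 368849 - 62*√13 ≈ 3.6863e+5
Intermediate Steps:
368849 + j(N(2 - 1*(-4), 13)) = 368849 - 62*√13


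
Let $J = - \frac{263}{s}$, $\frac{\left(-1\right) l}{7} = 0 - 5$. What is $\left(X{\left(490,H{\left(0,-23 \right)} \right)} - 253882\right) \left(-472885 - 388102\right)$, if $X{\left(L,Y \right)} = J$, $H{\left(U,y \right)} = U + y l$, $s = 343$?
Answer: $\frac{74976288265743}{343} \approx 2.1859 \cdot 10^{11}$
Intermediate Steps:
$l = 35$ ($l = - 7 \left(0 - 5\right) = \left(-7\right) \left(-5\right) = 35$)
$H{\left(U,y \right)} = U + 35 y$ ($H{\left(U,y \right)} = U + y 35 = U + 35 y$)
$J = - \frac{263}{343} \approx -0.76676$
$X{\left(L,Y \right)} = - \frac{263}{343}$
$\left(X{\left(490,H{\left(0,-23 \right)} \right)} - 253882\right) \left(-472885 - 388102\right) = \left(- \frac{263}{343} - 253882\right) \left(-472885 - 388102\right) = \left(- \frac{87081789}{343}\right) \left(-860987\right) = \frac{74976288265743}{343}$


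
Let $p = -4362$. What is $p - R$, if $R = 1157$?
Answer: $-5519$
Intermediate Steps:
$p - R = -4362 - 1157 = -5519$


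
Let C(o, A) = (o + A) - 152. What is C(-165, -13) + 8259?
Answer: 7929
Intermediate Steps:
C(o, A) = -152 + A + o (C(o, A) = (A + o) - 152 = -152 + A + o)
C(-165, -13) + 8259 = (-152 - 13 - 165) + 8259 = -330 + 8259 = 7929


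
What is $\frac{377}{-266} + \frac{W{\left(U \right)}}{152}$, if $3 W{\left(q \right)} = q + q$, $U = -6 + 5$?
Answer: $- \frac{2269}{1596} \approx -1.4217$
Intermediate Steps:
$U = -1$
$W{\left(q \right)} = \frac{2 q}{3}$ ($W{\left(q \right)} = \frac{q + q}{3} = \frac{2 q}{3}$)
$\frac{377}{-266} + \frac{W{\left(U \right)}}{152} = \frac{377}{-266} + \frac{\frac{2}{3} \left(-1\right)}{152} = 377 \left(- \frac{1}{266}\right) - \frac{1}{228} = - \frac{377}{266} - \frac{1}{228} = - \frac{2269}{1596}$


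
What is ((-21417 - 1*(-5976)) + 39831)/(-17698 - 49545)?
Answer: -24390/67243 ≈ -0.36271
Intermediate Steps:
((-21417 - 1*(-5976)) + 39831)/(-17698 - 49545) = ((-21417 + 5976) + 39831)/(-67243) = (-15441 + 39831)*(-1/67243) = 24390*(-1/67243) = -24390/67243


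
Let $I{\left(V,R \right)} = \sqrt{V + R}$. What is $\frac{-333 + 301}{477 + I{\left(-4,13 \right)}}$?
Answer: $- \frac{1}{15} \approx -0.066667$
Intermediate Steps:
$I{\left(V,R \right)} = \sqrt{R + V}$
$\frac{-333 + 301}{477 + I{\left(-4,13 \right)}} = \frac{-333 + 301}{477 + \sqrt{13 - 4}} = - \frac{32}{477 + \sqrt{9}} = - \frac{32}{477 + 3} = - \frac{32}{480} = \left(-32\right) \frac{1}{480} = - \frac{1}{15}$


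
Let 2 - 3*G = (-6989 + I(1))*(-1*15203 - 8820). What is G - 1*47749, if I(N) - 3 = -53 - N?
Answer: -169265165/3 ≈ -5.6422e+7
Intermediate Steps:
I(N) = -50 - N (I(N) = 3 + (-53 - N) = -50 - N)
G = -169121918/3 (G = 2/3 - (-6989 + (-50 - 1*1))*(-1*15203 - 8820)/3 = 2/3 - (-6989 + (-50 - 1))*(-15203 - 8820)/3 = 2/3 - (-6989 - 51)*(-24023)/3 = 2/3 - (-7040)*(-24023)/3 = 2/3 - 1/3*169121920 = 2/3 - 169121920/3 = -169121918/3 ≈ -5.6374e+7)
G - 1*47749 = -169121918/3 - 1*47749 = -169121918/3 - 47749 = -169265165/3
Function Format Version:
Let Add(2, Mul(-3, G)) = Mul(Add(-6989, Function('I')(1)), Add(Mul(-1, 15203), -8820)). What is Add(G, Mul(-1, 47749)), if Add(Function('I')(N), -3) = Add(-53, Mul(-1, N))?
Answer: Rational(-169265165, 3) ≈ -5.6422e+7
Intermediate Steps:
Function('I')(N) = Add(-50, Mul(-1, N)) (Function('I')(N) = Add(3, Add(-53, Mul(-1, N))) = Add(-50, Mul(-1, N)))
G = Rational(-169121918, 3) (G = Add(Rational(2, 3), Mul(Rational(-1, 3), Mul(Add(-6989, Add(-50, Mul(-1, 1))), Add(Mul(-1, 15203), -8820)))) = Add(Rational(2, 3), Mul(Rational(-1, 3), Mul(Add(-6989, Add(-50, -1)), Add(-15203, -8820)))) = Add(Rational(2, 3), Mul(Rational(-1, 3), Mul(Add(-6989, -51), -24023))) = Add(Rational(2, 3), Mul(Rational(-1, 3), Mul(-7040, -24023))) = Add(Rational(2, 3), Mul(Rational(-1, 3), 169121920)) = Add(Rational(2, 3), Rational(-169121920, 3)) = Rational(-169121918, 3) ≈ -5.6374e+7)
Add(G, Mul(-1, 47749)) = Add(Rational(-169121918, 3), Mul(-1, 47749)) = Add(Rational(-169121918, 3), -47749) = Rational(-169265165, 3)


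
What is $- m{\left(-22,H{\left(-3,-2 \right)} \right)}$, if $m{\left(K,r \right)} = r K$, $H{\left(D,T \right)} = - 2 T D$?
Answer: $-264$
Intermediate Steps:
$H{\left(D,T \right)} = - 2 D T$
$m{\left(K,r \right)} = K r$
$- m{\left(-22,H{\left(-3,-2 \right)} \right)} = - \left(-22\right) \left(\left(-2\right) \left(-3\right) \left(-2\right)\right) = - \left(-22\right) \left(-12\right) = \left(-1\right) 264 = -264$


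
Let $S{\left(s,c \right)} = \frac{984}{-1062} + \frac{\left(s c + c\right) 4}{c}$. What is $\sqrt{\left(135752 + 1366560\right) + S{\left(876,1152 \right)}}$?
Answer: $\frac{2 \sqrt{11793951438}}{177} \approx 1227.1$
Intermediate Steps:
$S{\left(s,c \right)} = - \frac{164}{177} + \frac{4 c + 4 c s}{c}$ ($S{\left(s,c \right)} = 984 \left(- \frac{1}{1062}\right) + \frac{\left(c s + c\right) 4}{c} = - \frac{164}{177} + \frac{\left(c + c s\right) 4}{c} = - \frac{164}{177} + \frac{4 c + 4 c s}{c}$)
$\sqrt{\left(135752 + 1366560\right) + S{\left(876,1152 \right)}} = \sqrt{\left(135752 + 1366560\right) + \left(\frac{544}{177} + 4 \cdot 876\right)} = \sqrt{1502312 + \left(\frac{544}{177} + 3504\right)} = \sqrt{1502312 + \frac{620752}{177}} = \sqrt{\frac{266529976}{177}} = \frac{2 \sqrt{11793951438}}{177}$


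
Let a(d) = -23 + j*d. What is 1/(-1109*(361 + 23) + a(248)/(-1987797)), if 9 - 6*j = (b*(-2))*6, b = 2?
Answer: -662599/282171760191 ≈ -2.3482e-6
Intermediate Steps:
j = 11/2 (j = 3/2 - 2*(-2)*6/6 = 3/2 - (-2)*6/3 = 3/2 - ⅙*(-24) = 3/2 + 4 = 11/2 ≈ 5.5000)
a(d) = -23 + 11*d/2
1/(-1109*(361 + 23) + a(248)/(-1987797)) = 1/(-1109*(361 + 23) + (-23 + (11/2)*248)/(-1987797)) = 1/(-1109*384 + (-23 + 1364)*(-1/1987797)) = 1/(-425856 + 1341*(-1/1987797)) = 1/(-425856 - 447/662599) = 1/(-282171760191/662599) = -662599/282171760191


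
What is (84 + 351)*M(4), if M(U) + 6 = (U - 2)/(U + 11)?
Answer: -2552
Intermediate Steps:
M(U) = -6 + (-2 + U)/(11 + U) (M(U) = -6 + (U - 2)/(U + 11) = -6 + (-2 + U)/(11 + U))
(84 + 351)*M(4) = (84 + 351)*((-68 - 5*4)/(11 + 4)) = 435*((-68 - 20)/15) = 435*((1/15)*(-88)) = 435*(-88/15) = -2552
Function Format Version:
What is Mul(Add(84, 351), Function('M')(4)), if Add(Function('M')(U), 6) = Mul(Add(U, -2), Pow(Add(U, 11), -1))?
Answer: -2552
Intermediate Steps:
Function('M')(U) = Add(-6, Mul(Pow(Add(11, U), -1), Add(-2, U))) (Function('M')(U) = Add(-6, Mul(Add(U, -2), Pow(Add(U, 11), -1))) = Add(-6, Mul(Add(-2, U), Pow(Add(11, U), -1))) = Add(-6, Mul(Pow(Add(11, U), -1), Add(-2, U))))
Mul(Add(84, 351), Function('M')(4)) = Mul(Add(84, 351), Mul(Pow(Add(11, 4), -1), Add(-68, Mul(-5, 4)))) = Mul(435, Mul(Pow(15, -1), Add(-68, -20))) = Mul(435, Mul(Rational(1, 15), -88)) = Mul(435, Rational(-88, 15)) = -2552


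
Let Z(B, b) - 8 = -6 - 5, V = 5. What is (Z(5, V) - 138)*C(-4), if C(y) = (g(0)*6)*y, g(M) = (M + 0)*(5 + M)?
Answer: 0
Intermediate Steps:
g(M) = M*(5 + M)
Z(B, b) = -3 (Z(B, b) = 8 + (-6 - 5) = 8 - 11 = -3)
C(y) = 0 (C(y) = ((0*(5 + 0))*6)*y = ((0*5)*6)*y = (0*6)*y = 0*y = 0)
(Z(5, V) - 138)*C(-4) = (-3 - 138)*0 = -141*0 = 0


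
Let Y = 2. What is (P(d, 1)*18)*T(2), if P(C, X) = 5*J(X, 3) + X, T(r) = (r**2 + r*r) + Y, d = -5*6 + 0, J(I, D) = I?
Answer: 1080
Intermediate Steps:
d = -30 (d = -30 + 0 = -30)
T(r) = 2 + 2*r**2 (T(r) = (r**2 + r*r) + 2 = (r**2 + r**2) + 2 = 2*r**2 + 2 = 2 + 2*r**2)
P(C, X) = 6*X (P(C, X) = 5*X + X = 6*X)
(P(d, 1)*18)*T(2) = ((6*1)*18)*(2 + 2*2**2) = (6*18)*(2 + 2*4) = 108*(2 + 8) = 108*10 = 1080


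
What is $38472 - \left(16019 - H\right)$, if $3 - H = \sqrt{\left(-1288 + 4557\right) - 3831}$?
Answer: $22456 - i \sqrt{562} \approx 22456.0 - 23.707 i$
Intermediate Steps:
$H = 3 - i \sqrt{562}$ ($H = 3 - \sqrt{\left(-1288 + 4557\right) - 3831} = 3 - \sqrt{3269 - 3831} = 3 - \sqrt{-562} = 3 - i \sqrt{562} \approx 3.0 - 23.707 i$)
$38472 - \left(16019 - H\right) = 38472 - \left(16019 - \left(3 - i \sqrt{562}\right)\right) = 38472 - \left(16016 + i \sqrt{562}\right) = 22456 - i \sqrt{562}$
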